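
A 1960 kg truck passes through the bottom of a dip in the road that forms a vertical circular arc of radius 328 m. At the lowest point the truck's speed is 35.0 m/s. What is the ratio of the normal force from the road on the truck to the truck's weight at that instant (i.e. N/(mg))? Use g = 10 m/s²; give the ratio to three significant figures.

1.37

At the bottom, N − mg = mv²/r, so N = m(v²/r + g) and N/(mg) = v²/(rg) + 1 = (35.0)²/(328 × 10.0) + 1 = 0.3735 + 1 = 1.373.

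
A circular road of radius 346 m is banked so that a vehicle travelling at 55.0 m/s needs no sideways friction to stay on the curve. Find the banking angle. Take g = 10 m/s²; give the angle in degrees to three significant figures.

With no friction, the horizontal component of the normal force provides the centripetal force: N sinθ = mv²/r, while N cosθ = mg vertically.
Dividing: tanθ = v²/(r g) = (55.0)²/(346 × 10.0) = 3025/3460 = 0.8743.
θ = arctan(0.8743) = 41.16°.

41.2°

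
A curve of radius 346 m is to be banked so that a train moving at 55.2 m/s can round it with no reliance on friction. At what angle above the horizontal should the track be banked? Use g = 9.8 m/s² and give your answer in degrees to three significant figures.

With no friction, the horizontal component of the normal force provides the centripetal force: N sinθ = mv²/r, while N cosθ = mg vertically.
Dividing: tanθ = v²/(r g) = (55.2)²/(346 × 9.8) = 3047/3391 = 0.8986.
θ = arctan(0.8986) = 41.94°.

41.9°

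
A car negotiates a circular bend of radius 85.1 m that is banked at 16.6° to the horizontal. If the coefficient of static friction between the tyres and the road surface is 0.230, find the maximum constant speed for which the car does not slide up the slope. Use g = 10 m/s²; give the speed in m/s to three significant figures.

At the maximum speed, friction acts down the slope at its limiting value f = μN. Radially (horizontal, toward centre): N sinθ + μN cosθ = mv²/r. Vertically: N cosθ − μN sinθ = mg.
Dividing: v² = r g (sinθ + μcosθ)/(cosθ − μsinθ).
sinθ + μcosθ = 0.2857 + 0.230×0.9583 = 0.5061; cosθ − μsinθ = 0.9583 − 0.230×0.2857 = 0.8926.
v² = 85.1 × 10.0 × 0.5061/0.8926 = 482.5 m²/s², so v = 21.97 m/s.

22.0 m/s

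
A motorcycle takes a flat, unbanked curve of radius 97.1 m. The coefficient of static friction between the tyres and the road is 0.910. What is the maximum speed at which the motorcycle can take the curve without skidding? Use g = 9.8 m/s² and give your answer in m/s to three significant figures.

Friction provides the centripetal force on a flat curve. At maximum speed it is at its limiting value: μ_s m g = m v²/r.
Mass cancels: v_max = √(μ_s g r) = √(0.910 × 9.8 × 97.1) = √865.9 = 29.43 m/s.

29.4 m/s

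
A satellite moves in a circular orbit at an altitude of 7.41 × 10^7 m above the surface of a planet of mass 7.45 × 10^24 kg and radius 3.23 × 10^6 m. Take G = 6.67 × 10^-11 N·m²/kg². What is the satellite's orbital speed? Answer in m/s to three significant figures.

Orbital radius r = R + h = 3.23 × 10^6 + 7.41 × 10^7 = 7.733 × 10^7 m.
Gravity supplies the centripetal force: G M m / r² = m v² / r, so v = √(GM/r).
v = √(6.67 × 10^-11 × 7.45 × 10^24 / 7.733 × 10^7) = √(6.426 × 10^6) = 2535 m/s.

2530 m/s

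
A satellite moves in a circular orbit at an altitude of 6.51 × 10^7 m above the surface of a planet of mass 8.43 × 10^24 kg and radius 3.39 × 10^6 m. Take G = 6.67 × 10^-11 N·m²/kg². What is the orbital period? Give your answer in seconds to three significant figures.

150000 s

r = R + h = 3.39 × 10^6 + 6.51 × 10^7 = 6.849 × 10^7 m. Gravity provides the centripetal force: G M m / r² = m v² / r ⇒ v = √(GM/r) = 2865 m/s.
T = 2πr/v = 2π × 6.849 × 10^7 / 2865 = 150200 s.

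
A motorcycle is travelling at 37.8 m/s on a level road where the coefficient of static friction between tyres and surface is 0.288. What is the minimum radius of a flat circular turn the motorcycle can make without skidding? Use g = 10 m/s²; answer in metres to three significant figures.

496 m

At the limit, μ_s m g = m v²/r, so r_min = v²/(μ_s g) = (37.8)²/(0.288 × 10.0) = 1429/2.880 = 496.1 m.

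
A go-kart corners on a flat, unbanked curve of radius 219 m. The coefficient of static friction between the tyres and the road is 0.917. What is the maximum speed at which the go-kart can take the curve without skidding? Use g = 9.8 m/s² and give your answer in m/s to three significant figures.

44.4 m/s

On a flat curve, static friction is the only horizontal force, so it must supply the full centripetal force: μ_s m g = m v²/r.
Mass cancels: v_max = √(μ_s g r) = √(0.917 × 9.8 × 219) = √1968 = 44.36 m/s.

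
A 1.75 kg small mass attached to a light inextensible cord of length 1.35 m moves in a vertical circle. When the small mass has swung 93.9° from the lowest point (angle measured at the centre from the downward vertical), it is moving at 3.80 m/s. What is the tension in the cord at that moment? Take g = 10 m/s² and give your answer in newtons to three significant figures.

17.5 N

Take the radial direction toward the centre of the circle as positive. The component of the weight along the string toward the centre is −mg cos φ (φ measured from the bottom), so Newton's second law along the string gives T − mg cos φ = m v²/r.
cos 93.9° = -0.06802, so T = m(v²/r + g cos φ) = 1.75 × ((3.80)²/1.35 + 10.0 × -0.06802) = 1.75 × (10.70 + (-0.6802)) = 1.75 × 10.02 = 17.53 N.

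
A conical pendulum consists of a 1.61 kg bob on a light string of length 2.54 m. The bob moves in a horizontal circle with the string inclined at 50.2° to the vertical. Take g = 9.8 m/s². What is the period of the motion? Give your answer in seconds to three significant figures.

2.56 s

r = L sinθ = 1.951 m. From T sinθ = mω²r and T cosθ = mg: tanθ = ω²r/g, so ω² = g tanθ / r = g/(L cosθ).
ω = √(g/(L cosθ)) = √(9.8/(2.54 × 0.6401)) = √6.028 = 2.455 rad/s.
Period = 2π/ω = 2.559 s.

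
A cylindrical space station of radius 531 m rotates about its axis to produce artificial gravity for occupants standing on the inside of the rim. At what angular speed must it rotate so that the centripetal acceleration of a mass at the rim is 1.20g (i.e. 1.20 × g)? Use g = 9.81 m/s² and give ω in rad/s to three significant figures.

0.149 rad/s

Centripetal acceleration a_c = ω²r. Setting ω²r = 1.20g:
ω = √(1.20g / r) = √(1.20 × 9.81 / 531) = √0.02217 = 0.1489 rad/s.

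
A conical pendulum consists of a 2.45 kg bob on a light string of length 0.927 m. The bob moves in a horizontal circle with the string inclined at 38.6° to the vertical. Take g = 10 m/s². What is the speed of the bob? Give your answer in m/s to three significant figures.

2.15 m/s

The radius of the circle is r = L sinθ = 0.927 × sin 38.6° = 0.5783 m.
Horizontally T sinθ = mv²/r and vertically T cosθ = mg, so tanθ = v²/(rg).
v = √(r g tanθ) = √(0.5783 × 10.0 × 0.7983) = √4.617 = 2.149 m/s.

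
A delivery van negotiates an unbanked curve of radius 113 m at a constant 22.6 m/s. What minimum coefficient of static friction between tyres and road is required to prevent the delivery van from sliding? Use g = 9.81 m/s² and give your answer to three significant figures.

Friction provides the centripetal force: μ_s m g = m v²/r, so μ_s = v²/(g r) = (22.60)²/(9.81 × 113) = 510.8/1109 = 0.4608.

0.461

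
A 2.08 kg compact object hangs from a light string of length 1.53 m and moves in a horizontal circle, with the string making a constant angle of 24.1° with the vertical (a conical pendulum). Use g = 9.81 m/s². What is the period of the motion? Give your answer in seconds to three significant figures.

r = L sinθ = 0.6247 m. From T sinθ = mω²r and T cosθ = mg: tanθ = ω²r/g, so ω² = g tanθ / r = g/(L cosθ).
ω = √(g/(L cosθ)) = √(9.81/(1.53 × 0.9128)) = √7.024 = 2.650 rad/s.
Period = 2π/ω = 2.371 s.

2.37 s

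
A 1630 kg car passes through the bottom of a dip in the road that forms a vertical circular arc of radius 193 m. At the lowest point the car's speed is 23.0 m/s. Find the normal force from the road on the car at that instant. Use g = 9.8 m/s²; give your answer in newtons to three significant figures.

20400 N

At the lowest point, N points up (toward the centre) and the weight mg points down (away from the centre), so the net inward force is N − mg = mv²/r.
N = m(v²/r + g) = 1630 × ((23.0)²/193 + 9.8) = 1630 × (2.741 + 9.8) = 1630 × 12.54 = 20440 N.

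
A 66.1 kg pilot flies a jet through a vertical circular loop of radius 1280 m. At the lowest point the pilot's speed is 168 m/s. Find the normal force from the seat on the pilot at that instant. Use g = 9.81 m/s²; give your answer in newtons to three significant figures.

2110 N

At the lowest point, N points up (toward the centre) and the weight mg points down (away from the centre), so the net inward force is N − mg = mv²/r.
N = m(v²/r + g) = 66.1 × ((168)²/1280 + 9.81) = 66.1 × (22.05 + 9.81) = 66.1 × 31.86 = 2106 N.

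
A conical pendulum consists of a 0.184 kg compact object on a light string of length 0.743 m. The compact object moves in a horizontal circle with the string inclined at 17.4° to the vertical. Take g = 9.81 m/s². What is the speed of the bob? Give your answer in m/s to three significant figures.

0.826 m/s

The radius of the circle is r = L sinθ = 0.743 × sin 17.4° = 0.2222 m.
Horizontally T sinθ = mv²/r and vertically T cosθ = mg, so tanθ = v²/(rg).
v = √(r g tanθ) = √(0.2222 × 9.81 × 0.3134) = √0.6831 = 0.8265 m/s.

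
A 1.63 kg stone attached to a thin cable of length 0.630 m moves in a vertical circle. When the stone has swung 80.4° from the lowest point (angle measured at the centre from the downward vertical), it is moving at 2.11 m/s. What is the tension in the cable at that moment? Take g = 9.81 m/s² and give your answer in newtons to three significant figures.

Take the radial direction toward the centre of the circle as positive. The component of the weight along the string toward the centre is −mg cos φ (φ measured from the bottom), so Newton's second law along the string gives T − mg cos φ = m v²/r.
cos 80.4° = 0.1668, so T = m(v²/r + g cos φ) = 1.63 × ((2.11)²/0.630 + 9.81 × 0.1668) = 1.63 × (7.067 + (1.636)) = 1.63 × 8.703 = 14.19 N.

14.2 N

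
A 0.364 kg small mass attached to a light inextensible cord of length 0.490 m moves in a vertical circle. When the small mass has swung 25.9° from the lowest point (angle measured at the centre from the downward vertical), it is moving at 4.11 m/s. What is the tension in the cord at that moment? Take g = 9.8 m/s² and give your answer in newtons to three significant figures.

15.8 N

Take the radial direction toward the centre of the circle as positive. The component of the weight along the string toward the centre is −mg cos φ (φ measured from the bottom), so Newton's second law along the string gives T − mg cos φ = m v²/r.
cos 25.9° = 0.8996, so T = m(v²/r + g cos φ) = 0.364 × ((4.11)²/0.490 + 9.8 × 0.8996) = 0.364 × (34.47 + (8.816)) = 0.364 × 43.29 = 15.76 N.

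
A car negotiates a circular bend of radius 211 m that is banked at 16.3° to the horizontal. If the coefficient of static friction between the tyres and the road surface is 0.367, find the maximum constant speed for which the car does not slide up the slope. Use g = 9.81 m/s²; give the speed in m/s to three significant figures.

At the maximum speed, friction acts down the slope at its limiting value f = μN. Radially (horizontal, toward centre): N sinθ + μN cosθ = mv²/r. Vertically: N cosθ − μN sinθ = mg.
Dividing: v² = r g (sinθ + μcosθ)/(cosθ − μsinθ).
sinθ + μcosθ = 0.2807 + 0.367×0.9598 = 0.6329; cosθ − μsinθ = 0.9598 − 0.367×0.2807 = 0.8568.
v² = 211 × 9.81 × 0.6329/0.8568 = 1529 m²/s², so v = 39.10 m/s.

39.1 m/s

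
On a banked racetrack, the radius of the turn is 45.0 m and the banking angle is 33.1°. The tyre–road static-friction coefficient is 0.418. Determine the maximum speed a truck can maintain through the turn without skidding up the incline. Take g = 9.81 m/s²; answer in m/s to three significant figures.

At the maximum speed, friction acts down the slope at its limiting value f = μN. Radially (horizontal, toward centre): N sinθ + μN cosθ = mv²/r. Vertically: N cosθ − μN sinθ = mg.
Dividing: v² = r g (sinθ + μcosθ)/(cosθ − μsinθ).
sinθ + μcosθ = 0.5461 + 0.418×0.8377 = 0.8963; cosθ − μsinθ = 0.8377 − 0.418×0.5461 = 0.6094.
v² = 45.0 × 9.81 × 0.8963/0.6094 = 649.2 m²/s², so v = 25.48 m/s.

25.5 m/s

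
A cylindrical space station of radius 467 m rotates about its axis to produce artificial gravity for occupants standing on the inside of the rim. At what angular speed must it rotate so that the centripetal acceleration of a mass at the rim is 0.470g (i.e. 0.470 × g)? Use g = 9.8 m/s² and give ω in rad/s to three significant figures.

0.0993 rad/s

Centripetal acceleration a_c = ω²r. Setting ω²r = 0.470g:
ω = √(0.470g / r) = √(0.470 × 9.8 / 467) = √0.009863 = 0.09931 rad/s.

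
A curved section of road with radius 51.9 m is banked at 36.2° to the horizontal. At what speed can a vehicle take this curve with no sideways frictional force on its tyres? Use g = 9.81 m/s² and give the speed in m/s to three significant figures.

On a frictionless banked curve, N sinθ = mv²/r and N cosθ = mg, so tanθ = v²/(rg).
v = √(r g tanθ) = √(51.9 × 9.81 × tan 36.2°) = √(51.9 × 9.81 × 0.7319) = √372.6 = 19.30 m/s.

19.3 m/s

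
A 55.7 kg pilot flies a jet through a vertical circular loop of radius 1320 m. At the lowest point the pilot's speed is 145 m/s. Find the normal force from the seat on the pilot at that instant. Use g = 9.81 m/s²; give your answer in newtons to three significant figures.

At the lowest point, N points up (toward the centre) and the weight mg points down (away from the centre), so the net inward force is N − mg = mv²/r.
N = m(v²/r + g) = 55.7 × ((145)²/1320 + 9.81) = 55.7 × (15.93 + 9.81) = 55.7 × 25.74 = 1434 N.

1430 N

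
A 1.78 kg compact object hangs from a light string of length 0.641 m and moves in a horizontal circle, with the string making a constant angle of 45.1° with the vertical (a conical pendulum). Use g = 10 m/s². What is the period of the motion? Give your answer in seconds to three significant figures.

1.34 s

r = L sinθ = 0.4540 m. From T sinθ = mω²r and T cosθ = mg: tanθ = ω²r/g, so ω² = g tanθ / r = g/(L cosθ).
ω = √(g/(L cosθ)) = √(10.0/(0.641 × 0.7059)) = √22.10 = 4.701 rad/s.
Period = 2π/ω = 1.337 s.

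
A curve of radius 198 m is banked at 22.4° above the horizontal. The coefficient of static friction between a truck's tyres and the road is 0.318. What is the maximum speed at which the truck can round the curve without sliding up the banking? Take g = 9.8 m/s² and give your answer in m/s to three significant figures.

At the maximum speed, friction acts down the slope at its limiting value f = μN. Radially (horizontal, toward centre): N sinθ + μN cosθ = mv²/r. Vertically: N cosθ − μN sinθ = mg.
Dividing: v² = r g (sinθ + μcosθ)/(cosθ − μsinθ).
sinθ + μcosθ = 0.3811 + 0.318×0.9245 = 0.6751; cosθ − μsinθ = 0.9245 − 0.318×0.3811 = 0.8034.
v² = 198 × 9.8 × 0.6751/0.8034 = 1631 m²/s², so v = 40.38 m/s.

40.4 m/s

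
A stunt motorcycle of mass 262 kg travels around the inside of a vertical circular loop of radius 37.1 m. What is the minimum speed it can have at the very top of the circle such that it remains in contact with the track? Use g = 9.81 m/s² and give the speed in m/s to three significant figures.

At the top, both weight mg and N point toward the centre: N + mg = mv²/r.
At minimum speed N → 0, so mg = mv_min²/r ⇒ v_min = √(g r) = √(9.81 × 37.1) = 19.08 m/s.

19.1 m/s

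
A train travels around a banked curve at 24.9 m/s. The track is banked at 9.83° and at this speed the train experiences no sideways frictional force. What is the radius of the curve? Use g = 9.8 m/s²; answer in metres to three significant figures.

365 m

Frictionless banking: tanθ = v²/(rg), so r = v²/(g tanθ).
r = (24.9)²/(9.8 × tan 9.83°) = 620.0/(9.8 × 0.1733) = 620.0/1.698 = 365.1 m.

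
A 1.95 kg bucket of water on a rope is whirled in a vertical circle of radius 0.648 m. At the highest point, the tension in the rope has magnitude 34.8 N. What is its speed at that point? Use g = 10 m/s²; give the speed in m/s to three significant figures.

At the top, T + mg = mv²/r, so v = √(r(T/m + g)) = √(0.648 × (34.8/1.95 + 10.0)) = √(0.648 × 27.85) = √18.04 = 4.248 m/s.

4.25 m/s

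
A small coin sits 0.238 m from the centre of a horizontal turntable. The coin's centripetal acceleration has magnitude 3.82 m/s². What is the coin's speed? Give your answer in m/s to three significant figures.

a_c = v²/r ⇒ v = √(a_c · r) = √(3.82 × 0.238) = √0.9092 = 0.9535 m/s.

0.953 m/s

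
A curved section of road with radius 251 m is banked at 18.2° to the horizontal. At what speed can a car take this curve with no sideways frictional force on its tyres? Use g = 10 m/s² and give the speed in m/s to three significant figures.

On a frictionless banked curve, N sinθ = mv²/r and N cosθ = mg, so tanθ = v²/(rg).
v = √(r g tanθ) = √(251 × 10.0 × tan 18.2°) = √(251 × 10.0 × 0.3288) = √825.2 = 28.73 m/s.

28.7 m/s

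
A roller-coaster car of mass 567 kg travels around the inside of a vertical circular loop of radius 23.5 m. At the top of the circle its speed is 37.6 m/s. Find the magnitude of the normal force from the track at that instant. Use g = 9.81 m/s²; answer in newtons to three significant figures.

At the top, both N and the weight mg point inward (toward the centre), so N + mg = mv²/r.
N = m(v²/r − g) = 567 × ((37.6)²/23.5 − 9.81) = 567 × (60.16 − 9.81) = 567 × 50.35 = 28550 N.

28500 N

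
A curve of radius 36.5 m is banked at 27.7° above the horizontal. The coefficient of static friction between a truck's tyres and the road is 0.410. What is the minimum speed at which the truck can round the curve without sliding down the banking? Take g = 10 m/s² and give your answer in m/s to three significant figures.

At the minimum speed, friction acts up the slope at its limiting value f = μN. Radially (horizontal, toward centre): N sinθ − μN cosθ = mv²/r. Vertically: N cosθ + μN sinθ = mg.
Dividing: v² = r g (sinθ − μcosθ)/(cosθ + μsinθ).
sinθ − μcosθ = 0.4648 − 0.410×0.8854 = 0.1018; cosθ + μsinθ = 0.8854 + 0.410×0.4648 = 1.076.
v² = 36.5 × 10.0 × 0.1018/1.076 = 34.54 m²/s², so v = 5.877 m/s.

5.88 m/s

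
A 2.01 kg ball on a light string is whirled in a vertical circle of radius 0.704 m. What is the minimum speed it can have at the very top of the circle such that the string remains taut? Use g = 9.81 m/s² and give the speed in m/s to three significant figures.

2.63 m/s

At the highest point the centre is directly below, so both the weight and T act inward: T + mg = mv²/r.
At minimum speed T → 0, so mg = mv_min²/r ⇒ v_min = √(g r) = √(9.81 × 0.704) = 2.628 m/s.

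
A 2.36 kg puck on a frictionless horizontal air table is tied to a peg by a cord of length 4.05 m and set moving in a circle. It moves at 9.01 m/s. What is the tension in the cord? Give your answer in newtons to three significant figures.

The tension is the only horizontal force, so it supplies the full centripetal force: T = m v²/r = 2.36 × (9.010)²/4.05 = 2.36 × 81.18/4.05 = 47.30 N.

47.3 N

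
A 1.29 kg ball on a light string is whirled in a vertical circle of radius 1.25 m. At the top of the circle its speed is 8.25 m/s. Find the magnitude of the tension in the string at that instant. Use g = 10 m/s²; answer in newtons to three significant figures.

57.3 N

At the top, both T and the weight mg point inward (toward the centre), so T + mg = mv²/r.
T = m(v²/r − g) = 1.29 × ((8.25)²/1.25 − 10.0) = 1.29 × (54.45 − 10.0) = 1.29 × 44.45 = 57.34 N.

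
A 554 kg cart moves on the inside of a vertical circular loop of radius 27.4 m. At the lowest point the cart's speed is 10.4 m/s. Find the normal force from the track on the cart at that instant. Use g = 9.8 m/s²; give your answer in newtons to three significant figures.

7620 N

At the lowest point, N points up (toward the centre) and the weight mg points down (away from the centre), so the net inward force is N − mg = mv²/r.
N = m(v²/r + g) = 554 × ((10.4)²/27.4 + 9.8) = 554 × (3.947 + 9.8) = 554 × 13.75 = 7616 N.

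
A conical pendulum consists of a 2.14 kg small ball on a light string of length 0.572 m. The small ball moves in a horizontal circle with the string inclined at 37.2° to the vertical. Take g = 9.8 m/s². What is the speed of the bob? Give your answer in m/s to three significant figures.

1.60 m/s

The radius of the circle is r = L sinθ = 0.572 × sin 37.2° = 0.3458 m.
Horizontally T sinθ = mv²/r and vertically T cosθ = mg, so tanθ = v²/(rg).
v = √(r g tanθ) = √(0.3458 × 9.8 × 0.7590) = √2.572 = 1.604 m/s.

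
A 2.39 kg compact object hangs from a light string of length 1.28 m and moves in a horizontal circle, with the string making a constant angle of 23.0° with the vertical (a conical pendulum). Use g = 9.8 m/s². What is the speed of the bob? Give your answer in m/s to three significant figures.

The radius of the circle is r = L sinθ = 1.28 × sin 23.0° = 0.5001 m.
Horizontally T sinθ = mv²/r and vertically T cosθ = mg, so tanθ = v²/(rg).
v = √(r g tanθ) = √(0.5001 × 9.8 × 0.4245) = √2.080 = 1.442 m/s.

1.44 m/s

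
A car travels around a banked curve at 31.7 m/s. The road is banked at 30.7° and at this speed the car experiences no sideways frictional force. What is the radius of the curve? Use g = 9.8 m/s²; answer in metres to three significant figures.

173 m

Frictionless banking: tanθ = v²/(rg), so r = v²/(g tanθ).
r = (31.7)²/(9.8 × tan 30.7°) = 1005/(9.8 × 0.5938) = 1005/5.819 = 172.7 m.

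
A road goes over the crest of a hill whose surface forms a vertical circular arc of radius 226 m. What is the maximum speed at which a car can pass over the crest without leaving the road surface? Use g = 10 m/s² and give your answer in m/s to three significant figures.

47.5 m/s

At the crest the centre of the circle is below the car, so the net downward (centripetal) force is mg − N = mv²/r.
The car leaves the road when N → 0, giving v_max = √(g r) = √(10.0 × 226) = 47.54 m/s.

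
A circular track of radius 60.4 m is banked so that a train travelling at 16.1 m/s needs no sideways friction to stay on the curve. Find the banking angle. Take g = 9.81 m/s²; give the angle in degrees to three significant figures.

23.6°

With no friction, the horizontal component of the normal force provides the centripetal force: N sinθ = mv²/r, while N cosθ = mg vertically.
Dividing: tanθ = v²/(r g) = (16.1)²/(60.4 × 9.81) = 259.2/592.5 = 0.4375.
θ = arctan(0.4375) = 23.63°.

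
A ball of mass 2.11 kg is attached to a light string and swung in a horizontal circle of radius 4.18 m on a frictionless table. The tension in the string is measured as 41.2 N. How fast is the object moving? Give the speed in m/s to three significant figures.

T = m v²/r ⇒ v = √(T r / m) = √(41.2 × 4.18 / 2.11) = √81.62 = 9.034 m/s.

9.03 m/s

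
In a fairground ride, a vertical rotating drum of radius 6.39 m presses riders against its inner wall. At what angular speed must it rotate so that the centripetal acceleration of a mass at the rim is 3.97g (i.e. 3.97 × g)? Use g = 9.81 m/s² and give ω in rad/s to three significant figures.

2.47 rad/s

Centripetal acceleration a_c = ω²r. Setting ω²r = 3.97g:
ω = √(3.97g / r) = √(3.97 × 9.81 / 6.39) = √6.095 = 2.469 rad/s.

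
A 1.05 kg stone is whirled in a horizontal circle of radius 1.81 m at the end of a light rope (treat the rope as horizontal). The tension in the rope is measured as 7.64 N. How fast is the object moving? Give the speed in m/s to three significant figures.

3.63 m/s

T = m v²/r ⇒ v = √(T r / m) = √(7.64 × 1.81 / 1.05) = √13.17 = 3.629 m/s.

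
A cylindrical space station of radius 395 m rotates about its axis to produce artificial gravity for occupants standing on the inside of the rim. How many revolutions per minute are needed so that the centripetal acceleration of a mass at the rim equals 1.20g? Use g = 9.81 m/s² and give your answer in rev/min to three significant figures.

Require ω²r = 1.20g, so ω = √(1.20 × 9.81/395) = 0.1726 rad/s.
In rev/min: ω × 60/(2π) = 0.1726 × 60/(2π) = 1.649 rev/min.

1.65 rev/min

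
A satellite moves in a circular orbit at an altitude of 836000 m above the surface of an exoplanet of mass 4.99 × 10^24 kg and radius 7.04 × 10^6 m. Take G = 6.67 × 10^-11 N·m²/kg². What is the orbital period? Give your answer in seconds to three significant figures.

r = R + h = 7.04 × 10^6 + 836000 = 7.876 × 10^6 m. Gravity provides the centripetal force: G M m / r² = m v² / r ⇒ v = √(GM/r) = 6501 m/s.
T = 2πr/v = 2π × 7.876 × 10^6 / 6501 = 7612 s.

7610 s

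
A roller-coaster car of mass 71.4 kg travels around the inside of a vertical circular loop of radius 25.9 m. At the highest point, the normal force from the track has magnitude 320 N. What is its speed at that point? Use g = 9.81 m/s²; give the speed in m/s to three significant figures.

19.2 m/s

At the top, N + mg = mv²/r, so v = √(r(N/m + g)) = √(25.9 × (320/71.4 + 9.81)) = √(25.9 × 14.29) = √370.2 = 19.24 m/s.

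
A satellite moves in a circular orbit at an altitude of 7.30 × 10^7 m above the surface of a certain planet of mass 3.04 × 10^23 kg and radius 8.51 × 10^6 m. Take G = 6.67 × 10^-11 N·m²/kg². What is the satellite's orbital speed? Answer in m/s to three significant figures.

499 m/s

Orbital radius r = R + h = 8.51 × 10^6 + 7.30 × 10^7 = 8.151 × 10^7 m.
Gravity supplies the centripetal force: G M m / r² = m v² / r, so v = √(GM/r).
v = √(6.67 × 10^-11 × 3.04 × 10^23 / 8.151 × 10^7) = √(248800) = 498.8 m/s.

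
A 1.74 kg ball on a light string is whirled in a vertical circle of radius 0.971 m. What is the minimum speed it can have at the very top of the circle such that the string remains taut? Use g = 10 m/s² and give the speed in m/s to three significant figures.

At the highest point the centre is directly below, so both the weight and T act inward: T + mg = mv²/r.
At minimum speed T → 0, so mg = mv_min²/r ⇒ v_min = √(g r) = √(10.0 × 0.971) = 3.116 m/s.

3.12 m/s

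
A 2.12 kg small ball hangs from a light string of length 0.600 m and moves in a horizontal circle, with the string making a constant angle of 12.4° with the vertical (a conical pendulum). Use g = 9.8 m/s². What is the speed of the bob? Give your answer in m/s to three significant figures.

The radius of the circle is r = L sinθ = 0.600 × sin 12.4° = 0.1288 m.
Horizontally T sinθ = mv²/r and vertically T cosθ = mg, so tanθ = v²/(rg).
v = √(r g tanθ) = √(0.1288 × 9.8 × 0.2199) = √0.2776 = 0.5269 m/s.

0.527 m/s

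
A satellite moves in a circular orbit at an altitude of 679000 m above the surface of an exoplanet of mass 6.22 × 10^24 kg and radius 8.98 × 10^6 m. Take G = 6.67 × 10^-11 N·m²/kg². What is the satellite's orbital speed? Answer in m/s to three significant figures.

Orbital radius r = R + h = 8.98 × 10^6 + 679000 = 9.659 × 10^6 m.
Gravity supplies the centripetal force: G M m / r² = m v² / r, so v = √(GM/r).
v = √(6.67 × 10^-11 × 6.22 × 10^24 / 9.659 × 10^6) = √(4.295 × 10^7) = 6554 m/s.

6550 m/s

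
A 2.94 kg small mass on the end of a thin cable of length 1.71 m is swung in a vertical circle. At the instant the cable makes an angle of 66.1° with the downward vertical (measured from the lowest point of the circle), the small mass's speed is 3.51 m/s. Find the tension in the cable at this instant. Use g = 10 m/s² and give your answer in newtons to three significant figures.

Take the radial direction toward the centre of the circle as positive. The component of the weight along the string toward the centre is −mg cos φ (φ measured from the bottom), so Newton's second law along the string gives T − mg cos φ = m v²/r.
cos 66.1° = 0.4051, so T = m(v²/r + g cos φ) = 2.94 × ((3.51)²/1.71 + 10.0 × 0.4051) = 2.94 × (7.205 + (4.051)) = 2.94 × 11.26 = 33.09 N.

33.1 N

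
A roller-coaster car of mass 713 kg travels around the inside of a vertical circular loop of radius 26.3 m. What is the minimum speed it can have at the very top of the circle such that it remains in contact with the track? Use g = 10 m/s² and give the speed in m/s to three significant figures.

At the highest point the centre is directly below, so both the weight and N act inward: N + mg = mv²/r.
At minimum speed N → 0, so mg = mv_min²/r ⇒ v_min = √(g r) = √(10.0 × 26.3) = 16.22 m/s.

16.2 m/s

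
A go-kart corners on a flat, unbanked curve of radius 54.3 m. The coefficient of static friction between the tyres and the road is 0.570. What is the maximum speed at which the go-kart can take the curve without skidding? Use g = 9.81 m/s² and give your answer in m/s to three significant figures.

17.4 m/s

Friction provides the centripetal force on a flat curve. At maximum speed it is at its limiting value: μ_s m g = m v²/r.
Mass cancels: v_max = √(μ_s g r) = √(0.570 × 9.81 × 54.3) = √303.6 = 17.42 m/s.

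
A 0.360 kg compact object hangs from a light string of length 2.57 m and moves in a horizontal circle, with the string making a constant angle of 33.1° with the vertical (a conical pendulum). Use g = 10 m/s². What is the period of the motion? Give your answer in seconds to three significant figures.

r = L sinθ = 1.403 m. From T sinθ = mω²r and T cosθ = mg: tanθ = ω²r/g, so ω² = g tanθ / r = g/(L cosθ).
ω = √(g/(L cosθ)) = √(10.0/(2.57 × 0.8377)) = √4.645 = 2.155 rad/s.
Period = 2π/ω = 2.915 s.

2.92 s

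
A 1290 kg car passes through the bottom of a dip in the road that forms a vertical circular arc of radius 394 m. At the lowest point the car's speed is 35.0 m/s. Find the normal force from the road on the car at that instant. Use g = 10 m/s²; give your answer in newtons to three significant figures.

16900 N

At the lowest point, N points up (toward the centre) and the weight mg points down (away from the centre), so the net inward force is N − mg = mv²/r.
N = m(v²/r + g) = 1290 × ((35.0)²/394 + 10.0) = 1290 × (3.109 + 10.0) = 1290 × 13.11 = 16910 N.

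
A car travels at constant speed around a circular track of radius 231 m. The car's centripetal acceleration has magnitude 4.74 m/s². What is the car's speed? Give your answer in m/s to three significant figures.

a_c = v²/r ⇒ v = √(a_c · r) = √(4.74 × 231) = √1095 = 33.09 m/s.

33.1 m/s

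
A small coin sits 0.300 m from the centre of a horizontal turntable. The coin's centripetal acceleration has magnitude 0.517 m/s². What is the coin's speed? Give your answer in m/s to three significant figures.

0.394 m/s

a_c = v²/r ⇒ v = √(a_c · r) = √(0.517 × 0.300) = √0.1551 = 0.3938 m/s.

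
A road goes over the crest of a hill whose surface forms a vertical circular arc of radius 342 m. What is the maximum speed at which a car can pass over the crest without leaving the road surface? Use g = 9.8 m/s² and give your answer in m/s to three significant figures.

57.9 m/s

At the crest the centre of the circle is below the car, so the net downward (centripetal) force is mg − N = mv²/r.
The car leaves the road when N → 0, giving v_max = √(g r) = √(9.8 × 342) = 57.89 m/s.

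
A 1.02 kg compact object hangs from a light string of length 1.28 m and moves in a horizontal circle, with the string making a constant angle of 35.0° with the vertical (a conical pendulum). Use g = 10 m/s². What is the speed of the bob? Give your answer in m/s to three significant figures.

The radius of the circle is r = L sinθ = 1.28 × sin 35.0° = 0.7342 m.
Horizontally T sinθ = mv²/r and vertically T cosθ = mg, so tanθ = v²/(rg).
v = √(r g tanθ) = √(0.7342 × 10.0 × 0.7002) = √5.141 = 2.267 m/s.

2.27 m/s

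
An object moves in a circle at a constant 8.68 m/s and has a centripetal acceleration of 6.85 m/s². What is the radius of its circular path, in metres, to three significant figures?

a_c = v²/r ⇒ r = v²/a_c = (8.68)²/6.85 = 75.34/6.85 = 11.00 m.

11.0 m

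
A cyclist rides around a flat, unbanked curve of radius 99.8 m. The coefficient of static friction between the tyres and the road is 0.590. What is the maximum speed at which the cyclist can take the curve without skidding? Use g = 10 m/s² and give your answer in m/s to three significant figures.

Friction provides the centripetal force on a flat curve. At maximum speed it is at its limiting value: μ_s m g = m v²/r.
Mass cancels: v_max = √(μ_s g r) = √(0.590 × 10.0 × 99.8) = √588.8 = 24.27 m/s.

24.3 m/s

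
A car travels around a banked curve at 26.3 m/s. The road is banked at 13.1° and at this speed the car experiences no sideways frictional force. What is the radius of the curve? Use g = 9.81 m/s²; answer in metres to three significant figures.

303 m

Frictionless banking: tanθ = v²/(rg), so r = v²/(g tanθ).
r = (26.3)²/(9.81 × tan 13.1°) = 691.7/(9.81 × 0.2327) = 691.7/2.283 = 303.0 m.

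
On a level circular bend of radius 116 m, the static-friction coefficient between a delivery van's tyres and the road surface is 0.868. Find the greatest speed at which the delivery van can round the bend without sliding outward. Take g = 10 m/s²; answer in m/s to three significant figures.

31.7 m/s

The only inward force on a level bend is static friction, so at the limit f_s = μ_s N = μ_s m g = m v²/r.
Mass cancels: v_max = √(μ_s g r) = √(0.868 × 10.0 × 116) = √1007 = 31.73 m/s.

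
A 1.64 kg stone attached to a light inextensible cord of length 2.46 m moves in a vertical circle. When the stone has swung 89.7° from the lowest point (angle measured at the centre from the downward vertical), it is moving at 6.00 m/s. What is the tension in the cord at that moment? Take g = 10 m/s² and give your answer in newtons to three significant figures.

24.1 N

Take the radial direction toward the centre of the circle as positive. The component of the weight along the string toward the centre is −mg cos φ (φ measured from the bottom), so Newton's second law along the string gives T − mg cos φ = m v²/r.
cos 89.7° = 0.005236, so T = m(v²/r + g cos φ) = 1.64 × ((6.00)²/2.46 + 10.0 × 0.005236) = 1.64 × (14.63 + (0.05236)) = 1.64 × 14.69 = 24.09 N.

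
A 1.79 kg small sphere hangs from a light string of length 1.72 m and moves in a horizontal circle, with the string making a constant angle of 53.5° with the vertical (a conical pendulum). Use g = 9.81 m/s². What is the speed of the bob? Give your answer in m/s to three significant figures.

4.28 m/s

The radius of the circle is r = L sinθ = 1.72 × sin 53.5° = 1.383 m.
Horizontally T sinθ = mv²/r and vertically T cosθ = mg, so tanθ = v²/(rg).
v = √(r g tanθ) = √(1.383 × 9.81 × 1.351) = √18.33 = 4.281 m/s.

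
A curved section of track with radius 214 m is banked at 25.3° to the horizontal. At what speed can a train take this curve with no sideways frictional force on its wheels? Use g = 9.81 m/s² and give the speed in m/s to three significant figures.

31.5 m/s

On a frictionless banked curve, N sinθ = mv²/r and N cosθ = mg, so tanθ = v²/(rg).
v = √(r g tanθ) = √(214 × 9.81 × tan 25.3°) = √(214 × 9.81 × 0.4727) = √992.4 = 31.50 m/s.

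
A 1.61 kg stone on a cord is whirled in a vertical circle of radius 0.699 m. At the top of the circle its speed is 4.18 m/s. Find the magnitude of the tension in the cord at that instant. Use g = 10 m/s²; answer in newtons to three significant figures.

At the top, both T and the weight mg point inward (toward the centre), so T + mg = mv²/r.
T = m(v²/r − g) = 1.61 × ((4.18)²/0.699 − 10.0) = 1.61 × (25.00 − 10.0) = 1.61 × 15.00 = 24.14 N.

24.1 N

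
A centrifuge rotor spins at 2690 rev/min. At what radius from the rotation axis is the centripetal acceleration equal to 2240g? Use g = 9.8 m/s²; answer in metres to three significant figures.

ω = 2690 rev/min × 2π/60 = 281.7 rad/s.
a_c = ω²r = 2240g ⇒ r = 2240 × 9.8 / (281.7)² = 21950/79350 = 0.2766 m.

0.277 m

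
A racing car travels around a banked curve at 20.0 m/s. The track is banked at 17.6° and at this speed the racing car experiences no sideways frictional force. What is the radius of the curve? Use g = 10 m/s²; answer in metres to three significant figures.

Frictionless banking: tanθ = v²/(rg), so r = v²/(g tanθ).
r = (20.0)²/(10.0 × tan 17.6°) = 400.0/(10.0 × 0.3172) = 400.0/3.172 = 126.1 m.

126 m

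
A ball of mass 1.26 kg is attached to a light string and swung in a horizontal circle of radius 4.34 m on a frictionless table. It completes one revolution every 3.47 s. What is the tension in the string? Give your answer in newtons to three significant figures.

17.9 N

v = 2πr/T = 2π × 4.34/3.47 = 7.859 m/s.
The tension is the only horizontal force, so it supplies the full centripetal force: T = m v²/r = 1.26 × (7.859)²/4.34 = 1.26 × 61.76/4.34 = 17.93 N.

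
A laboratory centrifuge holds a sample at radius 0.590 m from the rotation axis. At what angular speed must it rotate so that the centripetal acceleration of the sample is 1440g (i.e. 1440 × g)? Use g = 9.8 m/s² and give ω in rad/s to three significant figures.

Centripetal acceleration a_c = ω²r. Setting ω²r = 1440g:
ω = √(1440g / r) = √(1440 × 9.8 / 0.590) = √23920 = 154.7 rad/s.

155 rad/s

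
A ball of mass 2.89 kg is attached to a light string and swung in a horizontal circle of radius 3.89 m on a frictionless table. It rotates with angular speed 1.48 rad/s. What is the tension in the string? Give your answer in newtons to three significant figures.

v = ωr = 1.48 × 3.89 = 5.757 m/s.
The tension is the only horizontal force, so it supplies the full centripetal force: T = m v²/r = 2.89 × (5.757)²/3.89 = 2.89 × 33.15/3.89 = 24.62 N.

24.6 N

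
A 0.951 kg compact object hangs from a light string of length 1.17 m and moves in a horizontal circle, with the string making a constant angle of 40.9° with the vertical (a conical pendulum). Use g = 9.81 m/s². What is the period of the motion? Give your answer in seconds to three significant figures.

1.89 s

r = L sinθ = 0.7660 m. From T sinθ = mω²r and T cosθ = mg: tanθ = ω²r/g, so ω² = g tanθ / r = g/(L cosθ).
ω = √(g/(L cosθ)) = √(9.81/(1.17 × 0.7559)) = √11.09 = 3.331 rad/s.
Period = 2π/ω = 1.887 s.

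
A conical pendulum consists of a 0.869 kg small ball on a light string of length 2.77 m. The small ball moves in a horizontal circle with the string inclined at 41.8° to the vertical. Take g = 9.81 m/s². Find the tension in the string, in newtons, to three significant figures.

Vertically the bob has no acceleration, so T cosθ = mg.
T = mg/cosθ = 0.869 × 9.81 / cos 41.8° = 8.525/0.7455 = 11.44 N.

11.4 N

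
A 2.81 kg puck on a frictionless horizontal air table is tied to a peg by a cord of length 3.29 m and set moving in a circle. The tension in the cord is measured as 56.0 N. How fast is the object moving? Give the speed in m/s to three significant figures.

T = m v²/r ⇒ v = √(T r / m) = √(56.0 × 3.29 / 2.81) = √65.57 = 8.097 m/s.

8.10 m/s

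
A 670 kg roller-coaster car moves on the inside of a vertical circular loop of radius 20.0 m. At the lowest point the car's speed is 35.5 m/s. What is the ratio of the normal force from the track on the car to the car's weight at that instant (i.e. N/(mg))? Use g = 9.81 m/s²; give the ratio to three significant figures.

7.42

At the bottom, N − mg = mv²/r, so N = m(v²/r + g) and N/(mg) = v²/(rg) + 1 = (35.5)²/(20.0 × 9.81) + 1 = 6.423 + 1 = 7.423.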